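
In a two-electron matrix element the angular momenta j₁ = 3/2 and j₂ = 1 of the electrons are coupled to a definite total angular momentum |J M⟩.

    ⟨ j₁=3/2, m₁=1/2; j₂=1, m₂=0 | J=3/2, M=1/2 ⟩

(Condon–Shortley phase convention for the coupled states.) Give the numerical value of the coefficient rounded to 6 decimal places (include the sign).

j₁+j₂−J=1  J+j₁−j₂=2  J−j₁+j₂=1  j₁+j₂+J+1=5
(j₁±m₁, j₂±m₂, J±M) = (2,1,1,1,2,1)
P² = 4/15
sum k=0..1:
  [0] +1/1 = 1
  [1] −1/2 = -1/2
S = 1/2
C² = P²·S² = 1/15 ; C = +0.258199

+0.258199  (= +√(1/15))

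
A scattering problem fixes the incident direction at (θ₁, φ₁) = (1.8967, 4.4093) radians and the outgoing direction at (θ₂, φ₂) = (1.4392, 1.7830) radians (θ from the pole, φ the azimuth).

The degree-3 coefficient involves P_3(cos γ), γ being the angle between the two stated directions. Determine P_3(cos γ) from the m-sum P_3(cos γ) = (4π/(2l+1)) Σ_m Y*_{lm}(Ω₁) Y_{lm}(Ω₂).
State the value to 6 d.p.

-0.297023

Expand P_3 via completeness: Σ_{m} conj(Y_{3,m}) at Ω₁ times Y_{3,m} at Ω₂ —
  term(m=-3) = -0.00359 + 0.14416j   from Y*(Ω₁)=0.27991 + 0.21793j, Y(Ω₂)=0.24165 + 0.32687j
  term(m=-2) = -0.01991 + 0.03319j   from Y*(Ω₁)=0.24134 - 0.16731j, Y(Ω₂)=-0.12010 + 0.05427j
  term(m=-1) = -0.03803 + 0.02154j   from Y*(Ω₁)=0.04455 + 0.14245j, Y(Ω₂)=0.06167 + 0.28624j
  term(m=+0) = -0.04241 + 0.00000j   from Y*(Ω₁)=0.29720 + 0.00000j, Y(Ω₂)=-0.14269 + 0.00000j
  term(m=+1) = -0.03803 - 0.02154j   from Y*(Ω₁)=-0.04455 + 0.14245j, Y(Ω₂)=-0.06167 + 0.28624j
  term(m=+2) = -0.01991 - 0.03319j   from Y*(Ω₁)=0.24134 + 0.16731j, Y(Ω₂)=-0.12010 - 0.05427j
  term(m=+3) = -0.00359 - 0.14416j   from Y*(Ω₁)=-0.27991 + 0.21793j, Y(Ω₂)=-0.24165 + 0.32687j
Accumulated sum -0.16545 + 0.00000j; after 4π/(2l+1) scaling, -0.29702 + 0.00000j ⇒ P_3 = -0.297023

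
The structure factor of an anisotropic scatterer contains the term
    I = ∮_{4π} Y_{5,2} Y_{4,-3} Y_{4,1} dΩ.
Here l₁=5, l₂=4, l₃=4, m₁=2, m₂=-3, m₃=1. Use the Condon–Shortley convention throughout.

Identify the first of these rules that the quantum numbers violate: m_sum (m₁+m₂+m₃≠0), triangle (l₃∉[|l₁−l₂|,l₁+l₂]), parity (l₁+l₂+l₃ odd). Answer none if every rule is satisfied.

parity

m₁+m₂+m₃ = 2 − 3 + 1 = 0  ✓
triangle: |5−4|=1 ≤ l₃=4 ≤ 5+4=9  ✓
parity: l₁+l₂+l₃ = 13 is odd  ✗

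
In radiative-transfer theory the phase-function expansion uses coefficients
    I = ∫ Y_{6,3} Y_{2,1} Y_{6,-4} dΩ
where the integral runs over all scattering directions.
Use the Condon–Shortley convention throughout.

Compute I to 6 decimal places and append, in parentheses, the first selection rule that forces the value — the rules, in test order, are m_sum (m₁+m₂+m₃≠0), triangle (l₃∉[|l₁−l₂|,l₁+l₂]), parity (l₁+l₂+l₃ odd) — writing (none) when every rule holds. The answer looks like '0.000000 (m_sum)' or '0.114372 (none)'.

Checks pass: Σm=0; 14 even; l₃=6∈[4,8].
(2·6+1)(2·2+1)(2·6+1) = 845
Δ: 2! 10! 2! / 15! → 1/90090
sum: t=0:+1/69120 t=1:−1/14400 t=2:+1/69120 = -7/172800
3j²(6 2 6; 0 0 0) = Δ·Π!·Σ² = 14/715  (sign -1)
sum: t=1:−1/161280 t=2:+1/725760 = -1/207360
3j²(6 2 6; 3 1 -4) = Δ·Π!·Σ² = 7/286  (sign -1)
combine: 4πI² = 845·14/715·7/286 = 49/121
take √, sign +1: I = 0.17951487
No selection rule forces the value: the integral is nonzero (none).

0.179515 (none)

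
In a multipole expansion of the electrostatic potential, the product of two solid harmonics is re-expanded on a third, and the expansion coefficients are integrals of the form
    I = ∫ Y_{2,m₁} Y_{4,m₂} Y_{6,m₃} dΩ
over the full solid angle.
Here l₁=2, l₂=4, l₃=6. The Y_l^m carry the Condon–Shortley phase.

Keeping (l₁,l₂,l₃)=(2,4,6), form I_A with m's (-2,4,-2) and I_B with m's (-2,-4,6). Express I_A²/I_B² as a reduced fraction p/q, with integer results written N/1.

1/495

Shared (l₁,l₂,l₃)=(2,4,6): N and (l;000)² cancel in I_A²/I_B².
A: Δ = 0!·4!·8!/13! = 1/6435; Racah Σ t=0..0: t=0:+1/967680 = 1/967680; ⇒ 3j(2 4 6; -2 4 -2)² = 1/6435, sgn +1
B: Δ = 0!·4!·8!/13! = 1/6435; Racah Σ t=0..0: t=0:+1/967680 = 1/967680; ⇒ 3j(2 4 6; -2 -4 6)² = 1/13, sgn +1
I_A²/I_B² = (1/6435)/(1/13) = 1/495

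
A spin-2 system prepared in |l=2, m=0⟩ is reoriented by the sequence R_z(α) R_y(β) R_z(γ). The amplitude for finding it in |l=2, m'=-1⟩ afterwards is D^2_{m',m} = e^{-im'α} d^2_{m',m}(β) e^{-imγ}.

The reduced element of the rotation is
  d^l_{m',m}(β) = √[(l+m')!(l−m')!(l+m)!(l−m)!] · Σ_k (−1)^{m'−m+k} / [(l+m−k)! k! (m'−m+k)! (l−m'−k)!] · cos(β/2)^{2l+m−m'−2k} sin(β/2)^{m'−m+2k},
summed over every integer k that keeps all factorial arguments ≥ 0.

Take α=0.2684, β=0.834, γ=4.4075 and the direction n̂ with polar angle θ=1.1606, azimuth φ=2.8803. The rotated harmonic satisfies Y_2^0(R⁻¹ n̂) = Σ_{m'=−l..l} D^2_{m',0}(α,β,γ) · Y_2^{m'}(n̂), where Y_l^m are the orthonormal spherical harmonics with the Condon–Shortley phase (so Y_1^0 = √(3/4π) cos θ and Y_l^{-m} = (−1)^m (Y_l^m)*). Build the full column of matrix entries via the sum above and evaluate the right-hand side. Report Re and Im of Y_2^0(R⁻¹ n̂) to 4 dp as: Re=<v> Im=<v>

Need the full column D^2_{m',0} for m'=−2..2 at α=0.2684, β=0.8340, γ=4.4075.
cos(β/2)=0.914308, sin(β/2)=0.405019
d^2_{-2,0}: single k=2 term ⇒ +0.335902;  D = +0.288657+0.171776i
d^2_{-1,0}: k∈[1..2] ⇒ +0.758279 -0.148797 = +0.609482;  D = +0.587660+0.161628i
d^2_{0,0}: k∈[0..2] ⇒ +0.698828 -0.548525 +0.026909 = +0.177212;  D = +0.177212+0.000000i
d^2_{1,0}: k∈[0..1] ⇒ -0.758279 +0.148797 = -0.609482;  D = -0.587660+0.161628i
d^2_{2,0}: single k=0 term ⇒ +0.335902;  D = +0.288657-0.171776i
Y_2^{m'}(θ=1.1606,φ=2.8803) and Σ D·Y over m':
  (+0.2887+0.1718i)·(+0.2815+0.1621i)  (+0.5877+0.1616i)·(-0.2729-0.0730i)  (+0.1772+0.0000i)·(-0.1649+0.0000i)  (-0.5877+0.1616i)·(+0.2729-0.0730i)  (+0.2887-0.1718i)·(+0.2815-0.1621i)
Y_2^0(R⁻¹ n̂) = -0.219616+0.000000i

Re=-0.2196 Im=0.0000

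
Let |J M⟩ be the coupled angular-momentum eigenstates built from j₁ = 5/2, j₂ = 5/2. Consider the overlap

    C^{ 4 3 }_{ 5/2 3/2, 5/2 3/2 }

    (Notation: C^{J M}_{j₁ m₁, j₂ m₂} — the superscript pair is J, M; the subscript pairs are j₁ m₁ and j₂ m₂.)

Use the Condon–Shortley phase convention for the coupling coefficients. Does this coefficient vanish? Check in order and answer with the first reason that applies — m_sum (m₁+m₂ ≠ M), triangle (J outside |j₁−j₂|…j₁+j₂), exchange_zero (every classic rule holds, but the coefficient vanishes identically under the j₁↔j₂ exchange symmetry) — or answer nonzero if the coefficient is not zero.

exchange_zero

m-sum: m₁+m₂ = 3/2+3/2 = 3, M = 3  ✓
triangle: |j₁−j₂| = 0 ≤ J = 4 ≤ j₁+j₂ = 5  ✓
exchange: j₁=j₂ and m₁=m₂, and (−1)^(j₁+j₂−J) = (−1)^1 = −1 forces ⟨j₁m₁;j₂m₂|JM⟩ = −⟨j₂m₂;j₁m₁|JM⟩ = −⟨j₁m₁;j₂m₂|JM⟩ ⇒ the coefficient vanishes identically
Racah sum check: Σ_k collapses to 0 ⇒ CG = 0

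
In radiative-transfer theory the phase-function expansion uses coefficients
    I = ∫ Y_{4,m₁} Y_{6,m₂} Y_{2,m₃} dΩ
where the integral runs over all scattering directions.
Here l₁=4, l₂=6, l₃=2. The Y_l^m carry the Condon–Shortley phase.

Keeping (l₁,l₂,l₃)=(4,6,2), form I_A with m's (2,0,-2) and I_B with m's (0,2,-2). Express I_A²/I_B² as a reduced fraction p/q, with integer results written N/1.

Shared (l₁,l₂,l₃)=(4,6,2): N and (l;000)² cancel in I_A²/I_B².
A: Δ = 8!·0!·4!/13! = 1/6435; Racah Σ t=2..2: t=2:+1/34560 = 1/34560; ⇒ 3j(4 6 2; 2 0 -2)² = 1/429, sgn +1
B: Δ = 8!·0!·4!/13! = 1/6435; Racah Σ t=4..4: t=4:+1/13824 = 1/13824; ⇒ 3j(4 6 2; 0 2 -2)² = 14/1287, sgn +1
I_A²/I_B² = (1/429)/(14/1287) = 3/14

3/14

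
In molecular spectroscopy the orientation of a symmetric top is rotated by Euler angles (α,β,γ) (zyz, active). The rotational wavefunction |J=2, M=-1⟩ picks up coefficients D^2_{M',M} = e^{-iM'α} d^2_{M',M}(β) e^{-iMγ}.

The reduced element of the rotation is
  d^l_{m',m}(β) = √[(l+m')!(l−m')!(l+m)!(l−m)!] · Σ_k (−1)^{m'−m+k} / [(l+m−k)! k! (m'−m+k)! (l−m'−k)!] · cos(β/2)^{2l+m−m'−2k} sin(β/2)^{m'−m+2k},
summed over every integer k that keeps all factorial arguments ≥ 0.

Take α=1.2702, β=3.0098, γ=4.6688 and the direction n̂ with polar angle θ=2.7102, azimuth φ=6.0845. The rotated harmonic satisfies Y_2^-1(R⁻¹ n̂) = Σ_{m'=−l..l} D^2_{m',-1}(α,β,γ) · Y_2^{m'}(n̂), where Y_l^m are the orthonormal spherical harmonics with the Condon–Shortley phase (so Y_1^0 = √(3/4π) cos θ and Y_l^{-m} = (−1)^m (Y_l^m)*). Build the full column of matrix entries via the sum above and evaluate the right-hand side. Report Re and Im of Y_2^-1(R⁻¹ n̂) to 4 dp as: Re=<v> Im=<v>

Need the full column D^2_{m',-1} for m'=−2..2 at α=1.2702, β=3.0098, γ=4.6688.
cos(β/2)=0.065849, sin(β/2)=0.997830
d^2_{-2,-1}: single k=1 term ⇒ +0.000570;  D = +0.000342+0.000455i
d^2_{-1,-1}: k∈[0..1] ⇒ +0.000019 -0.012952 = -0.012933;  D = -0.012174+0.004364i
d^2_{0,-1}: k∈[0..1] ⇒ -0.000698 +0.160248 = +0.159550;  D = -0.006952-0.159398i
d^2_{1,-1}: k∈[0..1] ⇒ +0.012952 -0.991347 = -0.978395;  D = +0.946260+0.248696i
d^2_{2,-1}: single k=0 term ⇒ -0.130842;  D = +0.069235-0.111022i
Y_2^{m'}(θ=2.7102,φ=6.0845) and Σ D·Y over m':
  (+0.0003+0.0005i)·(+0.0623+0.0261i)  (-0.0122+0.0044i)·(-0.2877-0.0579i)  (-0.0070-0.1594i)·(+0.4654+0.0000i)  (+0.9463+0.2487i)·(+0.2877-0.0579i)  (+0.0692-0.1110i)·(+0.0623-0.0261i)
Y_2^-1(R⁻¹ n̂) = +0.288547-0.066679i

Re=0.2885 Im=-0.0667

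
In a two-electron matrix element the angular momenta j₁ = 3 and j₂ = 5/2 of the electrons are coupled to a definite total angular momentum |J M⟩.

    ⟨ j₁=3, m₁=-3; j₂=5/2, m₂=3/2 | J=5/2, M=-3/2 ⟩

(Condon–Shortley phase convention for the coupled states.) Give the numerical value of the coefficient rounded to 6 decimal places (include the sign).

j₁+j₂−J=3  J+j₁−j₂=3  J−j₁+j₂=2  j₁+j₂+J+1=9
(j₁±m₁, j₂±m₂, J±M) = (0,6,4,1,1,4)
P² = 3456/7
sum k=3..3:
  [3] −1/36 = -1/36
S = -1/36
C² = P²·S² = 8/21 ; C = -0.617213

-0.617213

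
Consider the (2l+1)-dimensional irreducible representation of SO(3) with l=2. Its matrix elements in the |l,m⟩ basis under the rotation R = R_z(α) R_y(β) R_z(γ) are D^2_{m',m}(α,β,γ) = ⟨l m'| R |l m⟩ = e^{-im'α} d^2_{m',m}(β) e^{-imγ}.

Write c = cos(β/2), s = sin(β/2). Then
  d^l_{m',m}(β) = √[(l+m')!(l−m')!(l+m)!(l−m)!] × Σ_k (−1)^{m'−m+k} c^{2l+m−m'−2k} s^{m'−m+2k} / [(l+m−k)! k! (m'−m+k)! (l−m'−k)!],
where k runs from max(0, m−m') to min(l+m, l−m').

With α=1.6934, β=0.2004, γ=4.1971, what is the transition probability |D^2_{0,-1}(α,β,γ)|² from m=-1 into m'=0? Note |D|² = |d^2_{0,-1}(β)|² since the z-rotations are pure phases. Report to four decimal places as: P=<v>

D^2_{0,-1}(1.6934,0.2004,4.1971) = e^{-i·0·1.6934}·d^2_{0,-1}(0.2004)·e^{-i·-1·4.1971}. Compute d first:
c=cos(0.200400/2)=0.994984, s=sin(0.200400/2)=0.100032; N=√[2·2·1·6]=4.898979
The bounds max(0,m−m')=0 and min(l+m,l−m')=1 give 2 terms
  k=0: (−1)^1·4.8990/(2)·0.9950^3·0.1000^1 = -0.241360
  k=1: (−1)^2·4.8990/(2)·0.9950^1·0.1000^3 = +0.002440
d^2_{0,-1}(0.2004) = -0.241360 +0.002440 = -0.238920
|D^2_{0,-1}|² = |d^2_{0,-1}(β)|² = (-0.238920)² = 0.057083 (the z-rotation phases have unit modulus)

P=0.0571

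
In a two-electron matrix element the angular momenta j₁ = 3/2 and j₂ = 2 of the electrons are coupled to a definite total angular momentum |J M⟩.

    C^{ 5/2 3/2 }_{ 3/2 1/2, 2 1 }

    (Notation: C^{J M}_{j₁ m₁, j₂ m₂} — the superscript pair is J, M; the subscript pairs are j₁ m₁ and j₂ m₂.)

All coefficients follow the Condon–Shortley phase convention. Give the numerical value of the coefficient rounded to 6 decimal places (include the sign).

-0.169031  (= −√(1/35))

√[6·1!2!3!/7! · 2!1!3!1!4!1!] = √(144/35)
  +(−1)^0/∏(0,1,1,3,1,0)! = 1/6  (running 1/6)
  +(−1)^1/∏(1,0,0,2,2,1)! = -1/4  (running -1/12)
⟨..|..⟩ = √(144/35)·(-1/12) = -0.169031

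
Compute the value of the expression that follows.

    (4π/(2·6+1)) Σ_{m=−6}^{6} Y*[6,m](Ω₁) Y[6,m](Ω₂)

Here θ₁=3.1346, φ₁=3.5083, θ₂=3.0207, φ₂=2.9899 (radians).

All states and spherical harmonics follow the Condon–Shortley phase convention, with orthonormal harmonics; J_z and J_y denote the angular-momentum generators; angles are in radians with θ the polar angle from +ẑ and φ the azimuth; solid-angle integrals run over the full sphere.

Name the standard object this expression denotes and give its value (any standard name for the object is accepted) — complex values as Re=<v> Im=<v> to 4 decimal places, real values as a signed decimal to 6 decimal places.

This sum is the spherical-harmonic addition theorem: it equals the Legendre polynomial P_l(cos γ) of the angle γ between the two directions.
Summing Y*_{l m}(θ₁,φ₁)·Y_{l m}(θ₂,φ₂) over m ∈ [−6, 6]; prefactor 4π/(2·6+1) = 0.966644:
  [-6]  conj(Y_{6,-6})(Ω₁) = (-0.000000, 0.000000) ; Y_{6,-6}(Ω₂) = (0.000001, 0.000001) ; Δ = (-0.000000, 0.000000)
  [-5]  conj(Y_{6,-5})(Ω₁) = (-0.000000, 0.000000) ; Y_{6,-5}(Ω₂) = (0.000031, 0.000029) ; Δ = (-0.000000, 0.000000)
  [-4]  conj(Y_{6,-4})(Ω₁) = (0.000000, 0.000000) ; Y_{6,-4}(Ω₂) = (0.000610, 0.000423) ; Δ = (-0.000000, 0.000000)
  [-3]  conj(Y_{6,-3})(Ω₁) = (0.000001, 0.000002) ; Y_{6,-3}(Ω₂) = (0.007987, 0.003908) ; Δ = (0.000000, 0.000000)
  [-2]  conj(Y_{6,-2})(Ω₁) = (0.000189, 0.000171) ; Y_{6,-2}(Ω₂) = (0.069205, 0.021665) ; Δ = (0.000009, 0.000016)
  [-1]  conj(Y_{6,-1})(Ω₁) = (0.021509, 0.008261) ; Y_{6,-1}(Ω₂) = (0.364850, 0.055774) ; Δ = (0.007387, 0.004214)
  [+0]  conj(Y_{6,0})(Ω₁) = (1.016585, -0.000000) ; Y_{6,0}(Ω₂) = (0.866821, 0.000000) ; Δ = (0.881197, 0.000000)
  [+1]  conj(Y_{6,1})(Ω₁) = (-0.021509, 0.008261) ; Y_{6,1}(Ω₂) = (-0.364850, 0.055774) ; Δ = (0.007387, -0.004214)
  [+2]  conj(Y_{6,2})(Ω₁) = (0.000189, -0.000171) ; Y_{6,2}(Ω₂) = (0.069205, -0.021665) ; Δ = (0.000009, -0.000016)
  [+3]  conj(Y_{6,3})(Ω₁) = (-0.000001, 0.000002) ; Y_{6,3}(Ω₂) = (-0.007987, 0.003908) ; Δ = (0.000000, -0.000000)
  [+4]  conj(Y_{6,4})(Ω₁) = (0.000000, -0.000000) ; Y_{6,4}(Ω₂) = (0.000610, -0.000423) ; Δ = (-0.000000, -0.000000)
  [+5]  conj(Y_{6,5})(Ω₁) = (0.000000, 0.000000) ; Y_{6,5}(Ω₂) = (-0.000031, 0.000029) ; Δ = (-0.000000, -0.000000)
  [+6]  conj(Y_{6,6})(Ω₁) = (-0.000000, -0.000000) ; Y_{6,6}(Ω₂) = (0.000001, -0.000001) ; Δ = (-0.000000, -0.000000)
Total Σ_m = (0.895989, 0.000000). Multiply by 0.966644: (0.866102, 0.000000). P_6(cos γ) = 0.866102

Legendre polynomial (addition theorem), +0.866102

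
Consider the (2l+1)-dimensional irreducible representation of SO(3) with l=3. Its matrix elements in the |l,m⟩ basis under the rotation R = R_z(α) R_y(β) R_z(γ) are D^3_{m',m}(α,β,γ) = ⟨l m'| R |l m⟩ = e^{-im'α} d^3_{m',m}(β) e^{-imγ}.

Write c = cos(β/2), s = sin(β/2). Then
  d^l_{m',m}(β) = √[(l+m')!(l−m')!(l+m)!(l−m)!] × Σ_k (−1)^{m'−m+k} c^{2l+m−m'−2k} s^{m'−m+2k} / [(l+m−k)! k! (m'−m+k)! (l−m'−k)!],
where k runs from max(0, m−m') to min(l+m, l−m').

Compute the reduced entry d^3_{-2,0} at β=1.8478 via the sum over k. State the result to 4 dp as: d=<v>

d^3_{-2,0}(β=1.8478) via the finite sum:
Half-angle: c=0.602713, s=0.797958. N=√(1·120·6·6)=65.726707
Admissible k: 2..3 (factorial args all ≥0)
  k=2: (−1)^0·65.7267/(12)·0.6027^4·0.7980^2 = +0.460217
  k=3: (−1)^1·65.7267/(12)·0.6027^2·0.7980^4 = -0.806681
d^3_{-2,0}(1.8478) = +0.460217 -0.806681 = -0.346465

d=-0.3465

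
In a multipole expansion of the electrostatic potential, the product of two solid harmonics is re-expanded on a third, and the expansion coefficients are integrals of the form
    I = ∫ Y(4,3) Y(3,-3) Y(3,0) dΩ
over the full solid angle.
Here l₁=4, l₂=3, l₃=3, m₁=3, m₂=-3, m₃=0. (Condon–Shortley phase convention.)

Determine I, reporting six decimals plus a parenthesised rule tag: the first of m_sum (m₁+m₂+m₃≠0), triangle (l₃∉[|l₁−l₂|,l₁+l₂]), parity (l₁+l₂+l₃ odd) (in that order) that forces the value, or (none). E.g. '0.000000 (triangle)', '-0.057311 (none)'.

0.203551 (none)

Checks pass: Σm=0; 10 even; l₃=3∈[1,7].
(2·4+1)(2·3+1)(2·3+1) = 441
Δ: 4! 4! 2! / 11! → 1/34650
sum: t=1:−1/72 t=2:+1/16 t=3:−1/72 = 5/144
3j²(4 3 3; 0 0 0) = Δ·Π!·Σ² = 2/77  (sign -1)
sum: t=0:+1/288 = 1/288
3j²(4 3 3; 3 -3 0) = Δ·Π!·Σ² = 1/22  (sign -1)
combine: 4πI² = 441·2/77·1/22 = 63/121
take √, sign +1: I = 0.20355073
No selection rule forces the value: the integral is nonzero (none).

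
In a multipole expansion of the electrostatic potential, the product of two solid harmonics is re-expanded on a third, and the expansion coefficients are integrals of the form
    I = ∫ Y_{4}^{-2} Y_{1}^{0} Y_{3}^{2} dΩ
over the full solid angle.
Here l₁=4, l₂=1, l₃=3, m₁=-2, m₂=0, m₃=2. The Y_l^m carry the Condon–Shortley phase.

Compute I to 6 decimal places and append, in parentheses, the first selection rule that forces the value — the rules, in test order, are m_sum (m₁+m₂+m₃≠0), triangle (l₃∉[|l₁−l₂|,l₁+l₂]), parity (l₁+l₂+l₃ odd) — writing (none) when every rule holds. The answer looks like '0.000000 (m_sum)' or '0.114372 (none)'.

m-sum 0 ✓  L=8 even ✓  3≤3≤5 ✓
Π(2lᵢ+1) = 9×3×7 = 189
triangle coeff Δ(4,1,3) = 1/252
Σ_t [1,1]: t=1:−1/36 = -1/36
(3j)²=4/63 [(4 1 3; 0 0 0)], sign=+1
Σ_t [1,1]: t=1:−1/120 = -1/120
(3j)²=1/21 [(4 1 3; -2 0 2)], sign=+1
⇒ 4πI² = 4/7
I = (+1)√(4/7/(4π)) = 0.21324362
No selection rule forces the value: the integral is nonzero (none).

0.213244 (none)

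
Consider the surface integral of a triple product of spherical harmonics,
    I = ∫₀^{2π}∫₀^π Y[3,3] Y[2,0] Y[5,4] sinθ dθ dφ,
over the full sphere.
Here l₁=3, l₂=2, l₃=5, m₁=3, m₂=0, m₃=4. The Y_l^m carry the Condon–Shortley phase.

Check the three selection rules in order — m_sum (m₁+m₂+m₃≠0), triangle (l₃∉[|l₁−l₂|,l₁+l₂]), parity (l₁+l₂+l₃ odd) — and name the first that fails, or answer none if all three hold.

Σmᵢ = 7  ✗
l₃∈[|l₁−l₂|,l₁+l₂]=[1,5], have l₃=5
Σlᵢ = 10 ⇒ even

m_sum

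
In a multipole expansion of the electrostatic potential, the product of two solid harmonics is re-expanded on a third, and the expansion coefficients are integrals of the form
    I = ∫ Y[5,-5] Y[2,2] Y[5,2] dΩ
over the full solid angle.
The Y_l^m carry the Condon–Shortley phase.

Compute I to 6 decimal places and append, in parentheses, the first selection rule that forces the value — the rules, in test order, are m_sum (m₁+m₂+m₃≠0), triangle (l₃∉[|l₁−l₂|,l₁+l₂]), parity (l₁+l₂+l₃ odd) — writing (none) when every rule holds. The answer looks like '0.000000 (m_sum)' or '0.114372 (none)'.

0.000000 (m_sum)

-5 + 2 + 2 = -1 ≠ 0: azimuthal integral kills it; I = 0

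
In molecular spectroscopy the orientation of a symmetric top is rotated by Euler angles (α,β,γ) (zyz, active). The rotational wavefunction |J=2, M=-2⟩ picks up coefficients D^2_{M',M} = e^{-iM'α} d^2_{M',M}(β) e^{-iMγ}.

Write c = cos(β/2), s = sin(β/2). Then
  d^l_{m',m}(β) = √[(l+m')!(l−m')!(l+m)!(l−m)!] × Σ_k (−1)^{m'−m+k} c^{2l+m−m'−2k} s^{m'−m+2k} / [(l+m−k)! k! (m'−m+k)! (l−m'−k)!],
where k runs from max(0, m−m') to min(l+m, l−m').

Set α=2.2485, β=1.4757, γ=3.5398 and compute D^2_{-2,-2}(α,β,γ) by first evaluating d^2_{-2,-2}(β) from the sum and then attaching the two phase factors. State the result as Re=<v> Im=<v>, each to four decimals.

D^2_{-2,-2}(2.2485,1.4757,3.5398) = e^{-i·-2·2.2485}·d^2_{-2,-2}(1.4757)·e^{-i·-2·3.5398}. Compute d first:
With c≡cos(β/2)=0.739917 and s≡sin(β/2)=0.672699, N=[1·24·1·24]^{1/2}=24.000000
k: max(0,(-2)−(-2))=0 … min(2+(-2),2−(-2))=0
  k=0: (−1)^0·24.0000/(24)·0.7399^4·0.6727^0 = +0.299731
d^2_{-2,-2}(1.4757) = +0.299731
Phases: e^{-i·(-2)·2.2485}=-0.213727-0.976893i, e^{-i·(-2)·3.5398}=+0.699274+0.714854i ⇒ D=+0.164517-0.250545i

Re=0.1645 Im=-0.2505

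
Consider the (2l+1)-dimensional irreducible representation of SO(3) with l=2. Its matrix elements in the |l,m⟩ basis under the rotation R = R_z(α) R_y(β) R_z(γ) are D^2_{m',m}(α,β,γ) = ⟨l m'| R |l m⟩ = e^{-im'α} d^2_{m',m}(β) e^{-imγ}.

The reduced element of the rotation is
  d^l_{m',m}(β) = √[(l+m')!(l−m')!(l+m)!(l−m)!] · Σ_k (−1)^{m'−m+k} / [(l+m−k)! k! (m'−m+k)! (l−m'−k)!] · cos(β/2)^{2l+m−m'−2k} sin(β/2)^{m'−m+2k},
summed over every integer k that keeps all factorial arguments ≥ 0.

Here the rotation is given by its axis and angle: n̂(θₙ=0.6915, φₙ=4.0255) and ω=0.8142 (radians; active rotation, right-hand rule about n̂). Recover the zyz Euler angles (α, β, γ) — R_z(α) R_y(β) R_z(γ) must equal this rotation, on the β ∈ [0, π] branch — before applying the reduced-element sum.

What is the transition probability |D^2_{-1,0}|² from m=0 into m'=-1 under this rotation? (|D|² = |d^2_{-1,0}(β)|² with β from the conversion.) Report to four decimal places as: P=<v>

P=0.2726

Axis–angle → zyz. n̂ = (sinθₙcosφₙ, sinθₙsinφₙ, cosθₙ) = (-0.404383, -0.493079, +0.770290), ω = 0.8142.
R = I cosω + sinω [n̂]ₓ + (1−cosω) n̂n̂ᵀ gives
  R = [+0.737724, -0.497618, -0.456224; +0.622657, +0.762683, +0.174968; +0.260887, -0.413149, +0.872494]
β = atan2(√(R₁₃²+R₂₃²), R₃₃) = 0.510513; α = atan2(R₂₃, R₁₃) mod 2π = 2.775380; γ = atan2(R₃₂, −R₃₁) mod 2π = 4.149158
D^2_{-1,0}(2.7754,0.5105,4.1492) = e^{-i·-1·2.7754}·d^2_{-1,0}(0.5105)·e^{-i·0·4.1492}. Compute d first:
c=cos(0.510513/2)=0.967599, s=sin(0.510513/2)=0.252493; N=√[1·6·2·2]=4.898979
The bounds max(0,m−m')=1 and min(l+m,l−m')=2 give 2 terms
  k=1: (−1)^0·4.8990/(2)·0.9676^3·0.2525^1 = +0.560288
  k=2: (−1)^1·4.8990/(2)·0.9676^1·0.2525^3 = -0.038152
d^2_{-1,0}(0.5105) = +0.560288 -0.038152 = +0.522136
|D^2_{-1,0}|² = |d^2_{-1,0}(β)|² = (+0.522136)² = 0.272626 (the z-rotation phases have unit modulus)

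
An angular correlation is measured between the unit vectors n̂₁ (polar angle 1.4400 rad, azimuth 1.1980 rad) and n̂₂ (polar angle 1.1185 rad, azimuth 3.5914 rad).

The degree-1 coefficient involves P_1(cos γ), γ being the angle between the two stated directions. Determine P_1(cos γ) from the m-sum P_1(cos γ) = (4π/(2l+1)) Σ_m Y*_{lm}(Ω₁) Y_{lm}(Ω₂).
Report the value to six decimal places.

Addition theorem: P_1(cos γ) = (4π/3) Σ_m Y*_{lm}(Ω₁) Y_{lm}(Ω₂), m = −1…1:
  term(m=-1) = -0.078017-0.072417i   from Y*(Ω₁)=+0.124761+0.319015i, Y(Ω₂)=-0.279843+0.135113i
  term(m=+0) = +0.013608+0.000000i   from Y*(Ω₁)=+0.063725-0.000000i, Y(Ω₂)=+0.213535+0.000000i
  term(m=+1) = -0.078017+0.072417i   from Y*(Ω₁)=-0.124761+0.319015i, Y(Ω₂)=+0.279843+0.135113i
Σ over m = -0.142426+0.000000i; ×(4π/3) → -0.596591+0.000000i. Real part: -0.596591

-0.596591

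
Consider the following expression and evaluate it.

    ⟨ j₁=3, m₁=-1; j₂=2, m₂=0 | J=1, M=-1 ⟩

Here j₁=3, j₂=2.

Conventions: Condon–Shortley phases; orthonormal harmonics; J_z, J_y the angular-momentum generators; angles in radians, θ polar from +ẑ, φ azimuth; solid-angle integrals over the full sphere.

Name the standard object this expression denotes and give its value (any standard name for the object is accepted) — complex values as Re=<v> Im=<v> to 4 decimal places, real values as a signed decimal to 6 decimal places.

This is a Clebsch–Gordan (vector-coupling) coefficient.
triangle: 4!×2!×0!/7! = 48/5040
(j±m)!: 2!×4!×2!×2!×0!×2! = 384
prefactor² = (2J+1)×Δ×N² = 384/35
  k=2: +1/(2!×2!×2!×0!×0!×0!) = 1/8
Σ = 1/8  ⇒  CG² = 384/35×(1/8)² = 6/35
CG = +√(6/35) = +0.414039

Clebsch–Gordan coefficient, +√(6/35) ≈ +0.414039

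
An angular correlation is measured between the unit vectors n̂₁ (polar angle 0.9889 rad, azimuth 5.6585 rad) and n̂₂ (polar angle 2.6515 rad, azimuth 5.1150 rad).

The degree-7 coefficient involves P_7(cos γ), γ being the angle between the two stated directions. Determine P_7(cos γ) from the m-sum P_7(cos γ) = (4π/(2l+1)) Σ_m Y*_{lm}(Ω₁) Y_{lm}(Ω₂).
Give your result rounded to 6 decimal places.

Summing Y*_{l m}(θ₁,φ₁)·Y_{l m}(θ₂,φ₂) over m ∈ [−7, 7]; prefactor 4π/(2·7+1) = 0.837758:
  term(m=-7) = (-0.000287, -0.000224)   from Y*(Ω₁)=(-0.047307, 0.133908), Y(Ω₂)=(-0.000813, 0.002427)
  term(m=-6) = (0.006232, 0.000748)   from Y*(Ω₁)=(-0.287235, 0.199269), Y(Ω₂)=(-0.013428, -0.011919)
  term(m=-5) = (-0.030800, 0.013906)   from Y*(Ω₁)=(-0.436968, -0.007939), Y(Ω₂)=(0.069885, -0.033093)
  term(m=-4) = (0.023378, -0.033938)   from Y*(Ω₁)=(-0.145757, -0.109170), Y(Ω₂)=(0.008970, 0.226123)
  term(m=-3) = (0.006610, -0.110576)   from Y*(Ω₁)=(0.074905, 0.239381), Y(Ω₂)=(-0.412860, -0.156800)
  term(m=-2) = (0.070866, 0.134868)   from Y*(Ω₁)=(-0.098204, 0.294931), Y(Ω₂)=(0.339626, -0.353366)
  term(m=-1) = (0.008359, 0.005050)   from Y*(Ω₁)=(0.105482, -0.076053), Y(Ω₂)=(0.029425, 0.069093)
  term(m=+0) = (0.145572, 0.000000)   from Y*(Ω₁)=(0.328114, -0.000000), Y(Ω₂)=(0.443664, 0.000000)
  term(m=+1) = (0.008359, -0.005050)   from Y*(Ω₁)=(-0.105482, -0.076053), Y(Ω₂)=(-0.029425, 0.069093)
  term(m=+2) = (0.070866, -0.134868)   from Y*(Ω₁)=(-0.098204, -0.294931), Y(Ω₂)=(0.339626, 0.353366)
  term(m=+3) = (0.006610, 0.110576)   from Y*(Ω₁)=(-0.074905, 0.239381), Y(Ω₂)=(0.412860, -0.156800)
  term(m=+4) = (0.023378, 0.033938)   from Y*(Ω₁)=(-0.145757, 0.109170), Y(Ω₂)=(0.008970, -0.226123)
  term(m=+5) = (-0.030800, -0.013906)   from Y*(Ω₁)=(0.436968, -0.007939), Y(Ω₂)=(-0.069885, -0.033093)
  term(m=+6) = (0.006232, -0.000748)   from Y*(Ω₁)=(-0.287235, -0.199269), Y(Ω₂)=(-0.013428, 0.011919)
  term(m=+7) = (-0.000287, 0.000224)   from Y*(Ω₁)=(0.047307, 0.133908), Y(Ω₂)=(0.000813, 0.002427)
Accumulated sum (0.314289, -0.000000); after 4π/(2l+1) scaling, (0.263298, -0.000000) ⇒ P_7 = 0.263298

0.263298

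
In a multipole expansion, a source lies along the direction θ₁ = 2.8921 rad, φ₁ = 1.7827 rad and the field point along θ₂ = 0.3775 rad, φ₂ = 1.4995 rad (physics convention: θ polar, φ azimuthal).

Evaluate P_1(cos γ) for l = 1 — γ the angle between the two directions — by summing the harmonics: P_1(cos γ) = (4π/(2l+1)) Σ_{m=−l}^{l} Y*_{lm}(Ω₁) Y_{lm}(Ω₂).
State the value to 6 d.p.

-0.813421

Expand P_1 via completeness: Σ_{m} conj(Y_{1,m}) at Ω₁ times Y_{1,m} at Ω₂ —
  m=-1: Y*=-0.017942+0.083399i  Y=+0.009072-0.127025i  product +0.010431+0.003036i
  m=+0: Y*=-0.473474-0.000000i  Y=+0.454200+0.000000i  product -0.215052-0.000000i
  m=+1: Y*=+0.017942+0.083399i  Y=-0.009072-0.127025i  product +0.010431-0.003036i
Accumulated sum -0.194190+0.000000i; after 4π/(2l+1) scaling, -0.813421+0.000000i ⇒ P_1 = -0.813421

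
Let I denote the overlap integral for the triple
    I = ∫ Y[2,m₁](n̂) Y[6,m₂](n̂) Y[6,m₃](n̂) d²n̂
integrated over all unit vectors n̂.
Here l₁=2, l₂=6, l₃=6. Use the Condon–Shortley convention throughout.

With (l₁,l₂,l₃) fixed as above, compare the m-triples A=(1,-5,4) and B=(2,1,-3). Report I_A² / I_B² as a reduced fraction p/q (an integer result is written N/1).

l's match ⇒ only the (l;m) 3-j factors differ between A and B.
A: triangle coeff Δ(2,6,6) = 1/90090; Σ_t [0,1]: t=0:+1/725760 t=1:−1/7257600 = 1/806400; (3j)²=27/910 [(2 6 6; 1 -5 4)], sign=+1
B: triangle coeff Δ(2,6,6) = 1/90090; Σ_t [0,0]: t=0:+1/120960 = 1/120960; (3j)²=24/1001 [(2 6 6; 2 1 -3)], sign=-1
I_A²/I_B² = (27/910)/(24/1001) = 99/80

99/80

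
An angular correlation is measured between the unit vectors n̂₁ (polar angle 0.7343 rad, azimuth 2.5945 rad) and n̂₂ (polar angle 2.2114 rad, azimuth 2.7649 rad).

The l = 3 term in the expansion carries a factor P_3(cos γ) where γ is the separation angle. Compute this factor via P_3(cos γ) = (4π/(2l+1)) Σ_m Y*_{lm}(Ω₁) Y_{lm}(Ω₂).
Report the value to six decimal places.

-0.127090

Summing Y*_{l m}(θ₁,φ₁)·Y_{l m}(θ₂,φ₂) over m ∈ [−3, 3]; prefactor 4π/(2·3+1) = 1.795196:
  term(m=-3) = 0.02354 - 0.01320j   from Y*(Ω₁)=0.00884 + 0.12521j, Y(Ω₂)=-0.09172 - 0.19447j
  term(m=-2) = -0.12604 + 0.04470j   from Y*(Ω₁)=0.15626 - 0.30265j, Y(Ω₂)=-0.28637 - 0.26860j
  term(m=-1) = 0.07629 - 0.01313j   from Y*(Ω₁)=-0.32459 + 0.19771j, Y(Ω₂)=-0.18940 - 0.07492j
  term(m=+0) = -0.01837 + 0.00000j   from Y*(Ω₁)=-0.06785 + 0.00000j, Y(Ω₂)=0.27075 + 0.00000j
  term(m=+1) = 0.07629 + 0.01313j   from Y*(Ω₁)=0.32459 + 0.19771j, Y(Ω₂)=0.18940 - 0.07492j
  term(m=+2) = -0.12604 - 0.04470j   from Y*(Ω₁)=0.15626 + 0.30265j, Y(Ω₂)=-0.28637 + 0.26860j
  term(m=+3) = 0.02354 + 0.01320j   from Y*(Ω₁)=-0.00884 + 0.12521j, Y(Ω₂)=0.09172 - 0.19447j
Σ over m = -0.07079 + 0.00000j; ×(4π/7) → -0.12709 + 0.00000j. Real part: -0.127090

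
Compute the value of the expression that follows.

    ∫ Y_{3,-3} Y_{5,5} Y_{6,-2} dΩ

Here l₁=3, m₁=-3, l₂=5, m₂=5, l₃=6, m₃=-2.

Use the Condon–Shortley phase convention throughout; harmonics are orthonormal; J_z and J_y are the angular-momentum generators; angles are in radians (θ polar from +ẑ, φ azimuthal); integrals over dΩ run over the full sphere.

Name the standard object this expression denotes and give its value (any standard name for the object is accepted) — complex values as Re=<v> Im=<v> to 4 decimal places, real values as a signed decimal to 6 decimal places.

Gaunt coefficient, -0.036034

This is a Gaunt coefficient — the integral of a triple product of spherical harmonics over the sphere.
m-sum 0 ✓  L=14 even ✓  2≤6≤8 ✓
Π(2lᵢ+1) = 7×11×13 = 1001
triangle coeff Δ(3,5,6) = 1/675675
Σ_t [0,2]: t=0:+1/8640 t=1:−1/2304 t=2:+1/8640 = -7/34560
(3j)²=7/429 [(3 5 6; 0 0 0)], sign=-1
Σ_t [2,2]: t=2:+1/1935360 = 1/1935360
(3j)²=1/1001 [(3 5 6; -3 5 -2)], sign=+1
⇒ 4πI² = 7/429
I = (-1)√(7/429/(4π)) = -0.03603425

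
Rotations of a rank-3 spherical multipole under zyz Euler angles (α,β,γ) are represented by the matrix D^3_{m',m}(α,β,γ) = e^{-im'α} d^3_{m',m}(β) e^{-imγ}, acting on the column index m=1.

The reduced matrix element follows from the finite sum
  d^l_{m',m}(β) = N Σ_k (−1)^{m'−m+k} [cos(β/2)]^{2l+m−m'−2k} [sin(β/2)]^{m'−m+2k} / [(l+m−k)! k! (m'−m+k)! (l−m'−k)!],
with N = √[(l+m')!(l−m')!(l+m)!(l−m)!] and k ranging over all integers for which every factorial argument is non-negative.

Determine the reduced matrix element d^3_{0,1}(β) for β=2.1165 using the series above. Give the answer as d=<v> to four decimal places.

d^3_{0,1}(β=2.1165) via the finite sum:
With c≡cos(β/2)=0.490398 and s≡sin(β/2)=0.871499, N=[6·6·24·2]^{1/2}=41.569219
k: max(0,(1)−(0))=1 … min(3+(1),3−(0))=3
  k=1: (−1)^0·41.5692/(12)·0.4904^5·0.8715^1 = +0.085625
  k=2: (−1)^1·41.5692/(4)·0.4904^3·0.8715^3 = -0.811256
  k=3: (−1)^2·41.5692/(12)·0.4904^1·0.8715^5 = +0.854029
d^3_{0,1}(2.1165) = +0.085625 -0.811256 +0.854029 = +0.128398

d=0.1284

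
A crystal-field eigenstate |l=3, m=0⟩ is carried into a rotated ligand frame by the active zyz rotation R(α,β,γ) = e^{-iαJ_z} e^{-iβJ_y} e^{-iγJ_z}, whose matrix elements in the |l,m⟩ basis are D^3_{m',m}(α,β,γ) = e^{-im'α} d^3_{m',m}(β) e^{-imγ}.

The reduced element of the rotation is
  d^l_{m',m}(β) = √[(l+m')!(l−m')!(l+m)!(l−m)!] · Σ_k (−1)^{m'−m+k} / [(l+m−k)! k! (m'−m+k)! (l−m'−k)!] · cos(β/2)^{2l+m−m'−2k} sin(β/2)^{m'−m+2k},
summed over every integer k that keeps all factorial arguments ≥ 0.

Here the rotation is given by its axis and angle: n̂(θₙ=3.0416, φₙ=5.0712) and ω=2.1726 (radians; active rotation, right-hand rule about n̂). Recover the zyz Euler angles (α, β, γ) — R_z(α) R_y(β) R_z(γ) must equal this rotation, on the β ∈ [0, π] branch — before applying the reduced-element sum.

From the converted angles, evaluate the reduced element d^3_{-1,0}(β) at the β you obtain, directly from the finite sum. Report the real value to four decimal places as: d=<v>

Axis–angle → zyz. n̂ = (sinθₙcosφₙ, sinθₙsinφₙ, cosθₙ) = (+0.035055, -0.093469, -0.995005), ω = 2.1726.
R = I cosω + sinω [n̂]ₓ + (1−cosω) n̂n̂ᵀ gives
  R = [-0.564206, +0.815067, -0.131674; -0.825330, -0.552448, +0.116756; +0.022421, +0.174549, +0.984393]
β = atan2(√(R₁₃²+R₂₃²), R₃₃) = 0.176905; α = atan2(R₂₃, R₁₃) mod 2π = 2.416171; γ = atan2(R₃₂, −R₃₁) mod 2π = 1.698548
d^3_{-1,0}(β=0.1769) via the finite sum:
Half-angle: c=0.996091, s=0.088337. N=√(2·24·6·6)=41.569219
k∈{1,2,3} keeps every argument non-negative
  k=1: (−1)^0·41.5692/(12)·0.9961^5·0.0883^1 = +0.300074
  k=2: (−1)^1·41.5692/(4)·0.9961^3·0.0883^3 = -0.007080
  k=3: (−1)^2·41.5692/(12)·0.9961^1·0.0883^5 = +0.000019
d^3_{-1,0}(0.1769) = +0.300074 -0.007080 +0.000019 = +0.293012

d=0.2930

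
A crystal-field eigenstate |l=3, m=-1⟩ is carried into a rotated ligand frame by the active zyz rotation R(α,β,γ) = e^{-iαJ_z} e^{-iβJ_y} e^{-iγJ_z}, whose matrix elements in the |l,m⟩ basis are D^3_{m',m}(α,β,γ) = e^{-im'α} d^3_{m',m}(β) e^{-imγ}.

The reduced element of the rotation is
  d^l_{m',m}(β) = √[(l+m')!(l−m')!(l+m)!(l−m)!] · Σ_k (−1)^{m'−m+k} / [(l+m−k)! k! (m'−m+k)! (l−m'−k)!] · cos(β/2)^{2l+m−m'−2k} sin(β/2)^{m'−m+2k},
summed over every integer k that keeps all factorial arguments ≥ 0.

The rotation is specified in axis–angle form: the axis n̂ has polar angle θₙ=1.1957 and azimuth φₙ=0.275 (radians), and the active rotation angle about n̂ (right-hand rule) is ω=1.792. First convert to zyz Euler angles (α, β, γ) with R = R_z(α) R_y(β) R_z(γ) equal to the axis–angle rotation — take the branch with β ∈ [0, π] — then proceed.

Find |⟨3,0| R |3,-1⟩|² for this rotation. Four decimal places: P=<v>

P=0.1812

Axis–angle → zyz. n̂ = (sinθₙcosφₙ, sinθₙsinφₙ, cosθₙ) = (+0.895510, +0.252667, +0.366362), ω = 1.7920.
R = I cosω + sinω [n̂]ₓ + (1−cosω) n̂n̂ᵀ gives
  R = [+0.758483, -0.081526, +0.646574; +0.633345, -0.141557, -0.760813; +0.153553, +0.986567, -0.055734]
β = atan2(√(R₁₃²+R₂₃²), R₃₃) = 1.626559; α = atan2(R₂₃, R₁₃) mod 2π = 5.416794; γ = atan2(R₃₂, −R₃₁) mod 2π = 1.725201
Split into d^3_{0,-1}(β=1.6266) × two z-phases.
With c≡cos(β/2)=0.687119 and s≡sin(β/2)=0.726545, N=[6·6·2·24]^{1/2}=41.569219
k∈{0,1,2} keeps every argument non-negative
  k=0: (−1)^1·41.5692/(12)·0.6871^5·0.7265^1 = -0.385490
  k=1: (−1)^2·41.5692/(4)·0.6871^3·0.7265^3 = +1.292990
  k=2: (−1)^3·41.5692/(12)·0.6871^1·0.7265^5 = -0.481875
d^3_{0,-1}(1.6266) = -0.385490 +1.292990 -0.481875 = +0.425625
|D^3_{0,-1}|² = |d^3_{0,-1}(β)|² = (+0.425625)² = 0.181156 (the z-rotation phases have unit modulus)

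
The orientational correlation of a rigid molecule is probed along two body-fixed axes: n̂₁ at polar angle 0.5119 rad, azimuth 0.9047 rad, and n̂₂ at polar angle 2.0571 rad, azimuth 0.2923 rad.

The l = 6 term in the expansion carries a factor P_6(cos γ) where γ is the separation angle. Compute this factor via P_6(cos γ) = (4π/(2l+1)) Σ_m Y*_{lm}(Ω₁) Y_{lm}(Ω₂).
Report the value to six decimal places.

Expand P_6 via completeness: Σ_{m} conj(Y_{6,m}) at Ω₁ times Y_{6,m} at Ω₂ —
  m=-6: (0.00438 - 0.00504j) × (-0.04197 - 0.22679j) = -0.00133 - 0.00078j  (running Σ = -0.00133 - 0.00078j)
  m=-5: (-0.00773 - 0.04041j) × (-0.04607 + 0.41985j) = 0.01732 - 0.00138j  (running Σ = 0.01600 - 0.00216j)
  m=-4: (-0.13430 - 0.06944j) × (0.11950 - 0.28138j) = -0.03559 + 0.02949j  (running Σ = -0.01959 + 0.02733j)
  m=-3: (-0.32560 + 0.14834j) × (0.08035 - 0.09659j) = -0.01184 + 0.04337j  (running Σ = -0.03143 + 0.07070j)
  m=-2: (-0.11789 + 0.48466j) × (-0.28812 + 0.19067j) = -0.05844 - 0.16212j  (running Σ = -0.08987 - 0.09142j)
  m=-1: (0.13720 + 0.17457j) × (-0.00353 + 0.00106j) = -0.00067 - 0.00047j  (running Σ = -0.09054 - 0.09189j)
  m=0: (-0.36482 + 0.00000j) × (0.33777 + 0.00000j) = -0.12322 + 0.00000j  (running Σ = -0.21376 - 0.09189j)
  m=1: (-0.13720 + 0.17457j) × (0.00353 + 0.00106j) = -0.00067 + 0.00047j  (running Σ = -0.21443 - 0.09142j)
  m=2: (-0.11789 - 0.48466j) × (-0.28812 - 0.19067j) = -0.05844 + 0.16212j  (running Σ = -0.27287 + 0.07070j)
  m=3: (0.32560 + 0.14834j) × (-0.08035 - 0.09659j) = -0.01184 - 0.04337j  (running Σ = -0.28471 + 0.02733j)
  m=4: (-0.13430 + 0.06944j) × (0.11950 + 0.28138j) = -0.03559 - 0.02949j  (running Σ = -0.32030 - 0.00216j)
  m=5: (0.00773 - 0.04041j) × (0.04607 + 0.41985j) = 0.01732 + 0.00138j  (running Σ = -0.30297 - 0.00078j)
  m=6: (0.00438 + 0.00504j) × (-0.04197 + 0.22679j) = -0.00133 + 0.00078j  (running Σ = -0.30430 - 0.00000j)
Accumulated sum -0.30430 - 0.00000j; after 4π/(2l+1) scaling, -0.29415 - 0.00000j ⇒ P_6 = -0.294150

-0.294150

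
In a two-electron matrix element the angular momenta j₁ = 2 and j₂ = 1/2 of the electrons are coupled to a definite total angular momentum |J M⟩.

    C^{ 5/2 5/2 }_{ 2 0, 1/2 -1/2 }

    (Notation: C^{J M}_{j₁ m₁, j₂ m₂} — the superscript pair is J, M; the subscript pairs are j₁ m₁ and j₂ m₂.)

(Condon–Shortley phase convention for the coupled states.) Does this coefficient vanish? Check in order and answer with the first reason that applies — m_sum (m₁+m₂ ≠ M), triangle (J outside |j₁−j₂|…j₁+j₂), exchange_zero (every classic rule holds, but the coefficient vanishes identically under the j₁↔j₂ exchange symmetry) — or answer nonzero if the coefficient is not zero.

m_sum

m-sum: m₁+m₂ = 0+(-1/2) = -1/2, M = 5/2  ✗ ⇒ coefficient is 0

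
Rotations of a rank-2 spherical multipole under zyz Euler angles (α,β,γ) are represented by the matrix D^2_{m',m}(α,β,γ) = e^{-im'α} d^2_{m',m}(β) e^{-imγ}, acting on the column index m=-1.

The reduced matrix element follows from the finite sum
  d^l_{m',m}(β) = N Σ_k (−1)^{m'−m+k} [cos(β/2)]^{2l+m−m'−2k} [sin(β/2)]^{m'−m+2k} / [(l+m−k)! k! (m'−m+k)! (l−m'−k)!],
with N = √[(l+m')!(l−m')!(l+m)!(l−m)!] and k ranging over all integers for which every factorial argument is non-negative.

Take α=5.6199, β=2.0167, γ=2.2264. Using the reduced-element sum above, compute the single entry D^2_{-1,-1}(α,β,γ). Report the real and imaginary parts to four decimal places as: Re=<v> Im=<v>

Split into d^2_{-1,-1}(β=2.0167) × two z-phases.
c=cos(2.016700/2)=0.533257, s=sin(2.016700/2)=0.845953; N=√[1·6·1·6]=6.000000
The bounds max(0,m−m')=0 and min(l+m,l−m')=1 give 2 terms
  k=0: (−1)^0·6.0000/(6)·0.5333^4·0.8460^0 = +0.080862
  k=1: (−1)^1·6.0000/(2)·0.5333^2·0.8460^2 = -0.610502
d^2_{-1,-1}(2.0167) = +0.080862 -0.610502 = -0.529640
Attach z-rotation phases: D = e^{-i(-1)(5.6199)}·(-0.529640)·e^{-i(-1)(2.2264)} = -0.004068-0.529624i

Re=-0.0041 Im=-0.5296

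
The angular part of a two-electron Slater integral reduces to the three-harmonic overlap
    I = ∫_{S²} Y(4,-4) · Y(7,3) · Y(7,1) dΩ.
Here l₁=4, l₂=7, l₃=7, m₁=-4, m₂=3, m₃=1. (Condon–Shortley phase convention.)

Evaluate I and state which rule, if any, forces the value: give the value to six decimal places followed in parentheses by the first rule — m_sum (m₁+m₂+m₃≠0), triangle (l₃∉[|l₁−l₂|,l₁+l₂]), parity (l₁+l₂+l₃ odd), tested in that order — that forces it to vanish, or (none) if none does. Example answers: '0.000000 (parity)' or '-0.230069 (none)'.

Rules hold: Σm=0, L=18 even, 3≤7≤11.
N = 9·15·15 = 2025
Δ = 4!·4!·10!/19! = 1/58198140
Racah Σ t=0..4: t=0:+1/17418240 t=1:−1/622080 t=2:+1/230400 t=3:−1/622080 t=4:+1/17418240 = 1/806400
⇒ 3j(4 7 7; 0 0 0)² = 2268/230945, sgn -1
Racah Σ t=4..4: t=4:+1/9953280 = 1/9953280
⇒ 3j(4 7 7; -4 3 1)² = 2450/138567, sgn +1
4πI² = N·(3j₀)²·(3jₘ)² = 750141000/2133423721
I = -1·√(0.351614/4π) = -0.16727381
No selection rule forces the value: the integral is nonzero (none).

-0.167274 (none)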